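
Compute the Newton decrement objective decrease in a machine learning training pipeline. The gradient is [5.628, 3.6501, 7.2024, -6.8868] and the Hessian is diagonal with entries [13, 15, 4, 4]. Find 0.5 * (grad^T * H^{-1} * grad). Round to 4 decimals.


Step 1: H is diagonal, so H^(-1) * g = [0.4329, 0.2433, 1.8006, -1.7217].
Step 2: g^T H^(-1) g = sum_i g_i^2 / H_ii
  = (5.628)^2/13 + (3.6501)^2/15 + (7.2024)^2/4 + (-6.8868)^2/4
  = 2.4365 + 0.8882 + 12.9686 + 11.857 = 28.1504
Step 3: Objective decrease = 0.5 * g^T H^(-1) g = 14.0752


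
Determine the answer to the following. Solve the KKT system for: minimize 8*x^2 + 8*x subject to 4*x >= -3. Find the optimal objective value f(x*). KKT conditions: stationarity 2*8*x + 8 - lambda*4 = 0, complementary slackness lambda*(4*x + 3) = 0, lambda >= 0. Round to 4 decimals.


Step 1: Try lambda = 0 (constraint inactive).
Stationarity: 2*8*x + 8 = 0
x* = -8/(2*8) = -0.5
Check constraint: 4*-0.5 = -2.0 >= -3 -- satisfied.
Step 2: Compute optimal value.
f(x*) = 8*(-0.5)^2 + 8*(-0.5) = -2.0


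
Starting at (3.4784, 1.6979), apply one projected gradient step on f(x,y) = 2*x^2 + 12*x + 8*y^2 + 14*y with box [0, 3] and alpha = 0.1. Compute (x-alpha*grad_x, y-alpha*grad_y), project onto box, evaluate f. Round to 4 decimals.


Step 1: Compute gradient at (3.4784, 1.6979).
grad_x = 2*2*3.4784 + 12 = 25.9136
grad_y = 2*8*1.6979 + 14 = 41.1664
Step 2: Gradient step.
x_raw = 3.4784 - 0.1*25.9136 = 0.887
y_raw = 1.6979 - 0.1*41.1664 = -2.4187
Step 3: Project onto [0, 3].
x_proj = clip(0.887) = 0.887
y_proj = clip(-2.4187) = 0.0
Step 4: Evaluate f.
f(0.887, 0.0) = 12.2182


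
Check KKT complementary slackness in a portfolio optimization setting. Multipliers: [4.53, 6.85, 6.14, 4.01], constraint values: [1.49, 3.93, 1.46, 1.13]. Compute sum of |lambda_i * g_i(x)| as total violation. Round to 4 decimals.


KKT complementary slackness check:
lambda_1 * g_1 = 4.53 * 1.49 = 6.7497
lambda_2 * g_2 = 6.85 * 3.93 = 26.9205
lambda_3 * g_3 = 6.14 * 1.46 = 8.9644
lambda_4 * g_4 = 4.01 * 1.13 = 4.5313
Total violation = 6.7497 + 26.9205 + 8.9644 + 4.5313 = 47.1659


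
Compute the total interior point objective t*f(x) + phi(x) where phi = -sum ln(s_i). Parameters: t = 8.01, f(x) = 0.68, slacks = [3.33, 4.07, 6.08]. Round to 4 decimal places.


Step 1: Compute log-barrier.
ln values: [1.203, 1.4036, 1.805]
phi = -(1.203 + 1.4036 + 1.805) = -4.4116
Step 2: Compute augmented objective.
t*f(x) = 8.01*0.68 = 5.4468
Total = 5.4468 - 4.4116 = 1.0352


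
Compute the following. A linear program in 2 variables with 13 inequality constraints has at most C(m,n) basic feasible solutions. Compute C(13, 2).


Each vertex corresponds to some choice of n active constraints out of m, so the number of vertices is at most C(m, n) = m! / (n!(m-n)!).
m = 13, n = 2
Numerator: 13 * 12
Denominator: 2! = 2
C(13, 2) = 78


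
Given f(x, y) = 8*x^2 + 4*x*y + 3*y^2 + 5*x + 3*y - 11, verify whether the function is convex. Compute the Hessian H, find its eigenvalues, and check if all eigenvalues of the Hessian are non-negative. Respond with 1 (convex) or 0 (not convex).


The Hessian of f(x,y) = 8*x^2 + 4*x*y + 3*y^2 + 5*x + 3*y - 11 is:
H = [[16, 4], [4, 6]]
Trace = 16 + 6 = 22
Determinant = 16*6 - (4)^2 = 80
Discriminant = (22)^2 - 4*80 = 164.0
Eigenvalues: lambda_1 = 4.5969, lambda_2 = 17.4031
The function is convex.

1


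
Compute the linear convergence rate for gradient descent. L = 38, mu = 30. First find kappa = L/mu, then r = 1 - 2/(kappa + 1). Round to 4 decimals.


Step 1: Compute the condition number.
kappa = L/mu = 38/30 = 1.2667
Step 2: Compute the convergence rate.
r = 1 - 2/(kappa + 1) = 1 - 2*mu/(L + mu) = (L - mu)/(L + mu) = 8/68 = 0.1176


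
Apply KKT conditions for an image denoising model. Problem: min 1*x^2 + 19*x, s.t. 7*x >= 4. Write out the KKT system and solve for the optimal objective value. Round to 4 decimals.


Step 1: Try lambda = 0 (constraint inactive).
x_unc = -19/(2*1) = -9.5
Check: 7*-9.5 = -66.5 < 4 -- violated!
Step 2: Constraint must be active: 7*x = 4
x* = 4/7 = 0.5714 (rounded; the exact value 4/7 is used below)
lambda = (2*1*(4/7) + 19)/7 = 2.8776
Step 3: Compute optimal value.
f(x*) = 1*(4/7)^2 + 19*(4/7) = 11.1837


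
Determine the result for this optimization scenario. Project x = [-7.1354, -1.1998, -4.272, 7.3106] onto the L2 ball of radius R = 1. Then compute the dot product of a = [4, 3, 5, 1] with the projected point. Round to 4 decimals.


Step 1: Compute ||x|| (intermediates to 6 decimals).
||x|| = sqrt((-7.1354)^2 + (-1.1998)^2 + (-4.272)^2 + 7.3106^2) = 11.137698
Step 2: Project.
Since ||x|| > R, scale = R/||x|| = 1/11.137698 = 0.089785, proj(x) = scale * x
proj(x) = [-0.640652, -0.107724, -0.383562, 0.656382]
Step 3: Dot product.
a^T * proj(x) = 4*(-0.640652) + 3*(-0.107724) + 5*(-0.383562) + 1*0.656382 = -4.1472


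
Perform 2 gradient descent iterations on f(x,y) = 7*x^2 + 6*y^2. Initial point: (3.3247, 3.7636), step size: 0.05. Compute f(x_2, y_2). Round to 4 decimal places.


Gradient descent on f(x,y) = 7*x^2 + 6*y^2.
Starting point: (3.3247, 3.7636), alpha = 0.05
Step 1: grad_x = 2*7*3.3247 = 46.5458, grad_y = 2*6*3.7636 = 45.1632
  x_1 = 3.3247 - 0.05*46.5458 = 0.9974
  y_1 = 3.7636 - 0.05*45.1632 = 1.5054
Step 2: grad_x = 2*7*0.9974 = 13.9637, grad_y = 2*6*1.5054 = 18.0653
  x_2 = 0.9974 - 0.05*13.9637 = 0.2992
  y_2 = 1.5054 - 0.05*18.0653 = 0.6022
f(0.2992, 0.6022) = 7*0.2992^2 + 6*0.6022^2 = 2.8024


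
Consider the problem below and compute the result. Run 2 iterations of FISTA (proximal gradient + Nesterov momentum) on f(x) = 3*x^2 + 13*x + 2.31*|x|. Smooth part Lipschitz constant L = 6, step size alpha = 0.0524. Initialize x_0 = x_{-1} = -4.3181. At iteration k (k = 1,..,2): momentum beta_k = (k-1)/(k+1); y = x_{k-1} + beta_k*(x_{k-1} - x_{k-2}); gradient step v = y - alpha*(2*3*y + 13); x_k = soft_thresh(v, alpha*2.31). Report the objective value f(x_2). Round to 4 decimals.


FISTA on f(x) = 3*x^2 + 13*x + 2.31*|x|
L = 6, alpha = 0.0524
Iteration 1: beta = 0.0, y = -4.3181 + 0.0*(-4.3181 + 4.3181) = -4.3181
  grad(y) = -12.9086, v = y - alpha*grad = -3.6417
  prox(v) = soft_thresh(-3.6417, 0.121) = -3.5206
Iteration 2: beta = 0.3333, y = -3.5206 + 0.3333*(-3.5206 + 4.3181) = -3.2548
  grad(y) = -6.529, v = y - alpha*grad = -2.9127
  prox(v) = soft_thresh(-2.9127, 0.121) = -2.7917
f(x_2) = 3*(-2.7917)^2 + 13*(-2.7917) + 2.31*|-2.7917| = -6.4627


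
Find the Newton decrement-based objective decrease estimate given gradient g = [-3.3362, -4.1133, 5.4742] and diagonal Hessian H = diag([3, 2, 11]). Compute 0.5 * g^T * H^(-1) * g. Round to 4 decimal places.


Step 1: H is diagonal, so H^(-1) * g = [-1.1121, -2.0567, 0.4977].
Step 2: g^T H^(-1) g = sum_i g_i^2 / H_ii
  = (-3.3362)^2/3 + (-4.1133)^2/2 + (5.4742)^2/11
  = 3.7101 + 8.4596 + 2.7243 = 14.894
Step 3: Objective decrease = 0.5 * g^T H^(-1) g = 7.447


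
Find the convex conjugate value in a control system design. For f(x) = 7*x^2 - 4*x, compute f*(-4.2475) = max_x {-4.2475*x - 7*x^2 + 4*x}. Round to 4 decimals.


f*(y) = sup_x {y*x - a*x^2 - b*x} = sup_x {(y-b)*x - a*x^2}
FOC: (y - b) - 2a*x = 0 => x* = (y - b)/(2a)
x* = (-4.2475 + 4)/(2*7) = -0.0177
f*(-4.2475) = (y-b)^2/(4a) = (-4.2475 + 4)^2/(4*7)
= 0.0613/28 = 0.0022


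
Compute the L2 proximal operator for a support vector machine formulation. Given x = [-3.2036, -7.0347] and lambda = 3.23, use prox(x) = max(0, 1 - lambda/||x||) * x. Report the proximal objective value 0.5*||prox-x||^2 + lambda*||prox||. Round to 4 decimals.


Step 1: Compute ||x||.
||x|| = 7.7298
Step 2: Compute scaling factor.
scale = max(0, 1 - 3.23/7.7298) = 0.5821
Step 3: prox(x) = [-1.8649, -4.0952]
||prox(x)|| = 4.4998
Step 4: Proximal objective.
0.5*||prox-x||^2 = 5.2165
lambda*||prox|| = 14.5344
Total = 19.7509


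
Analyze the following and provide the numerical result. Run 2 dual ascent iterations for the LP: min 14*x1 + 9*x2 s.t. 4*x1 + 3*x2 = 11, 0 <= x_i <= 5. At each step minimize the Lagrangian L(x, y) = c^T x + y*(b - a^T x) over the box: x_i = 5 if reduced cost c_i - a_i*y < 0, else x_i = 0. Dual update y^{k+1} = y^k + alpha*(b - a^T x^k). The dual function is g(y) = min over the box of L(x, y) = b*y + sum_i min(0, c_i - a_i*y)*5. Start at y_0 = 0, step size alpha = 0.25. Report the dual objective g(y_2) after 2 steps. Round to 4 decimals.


Dual ascent for LP: min 14*x1 + 9*x2, 4*x1 + 3*x2 = 11, 0 <= x_i <= 5
Step 1: y^k = 0.0, reduced costs: (14.0, 9.0)
  x^k = (0.0, 0.0), subgradient = b - a^T x = 11.0
  y^{k+1} = 0.0 + 0.25*11.0 = 2.75
Step 2: y^k = 2.75, reduced costs: (3.0, 0.75)
  x^k = (0.0, 0.0), subgradient = b - a^T x = 11.0
  y^{k+1} = 2.75 + 0.25*11.0 = 5.5
Dual objective at y_2 = 5.5: reduced costs (-8.0, -7.5), box minimizer x = (5.0, 5.0)
g(y_2) = b*y + (c1 - a1*y)*x1 + (c2 - a2*y)*x2 = 11*5.5 + (-8.0)*5.0 + (-7.5)*5.0 = 60.5 - 40.0 - 37.5 = -17.0


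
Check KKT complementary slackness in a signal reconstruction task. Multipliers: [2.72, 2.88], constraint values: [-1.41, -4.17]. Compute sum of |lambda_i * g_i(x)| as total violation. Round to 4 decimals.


KKT complementary slackness check:
lambda_1 * g_1 = 2.72 * -1.41 = -3.8352
lambda_2 * g_2 = 2.88 * -4.17 = -12.0096
Total violation = 3.8352 + 12.0096 = 15.8448


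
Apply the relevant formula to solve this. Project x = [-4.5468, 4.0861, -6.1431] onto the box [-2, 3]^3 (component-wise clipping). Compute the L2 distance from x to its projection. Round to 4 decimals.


Project each component onto [-2, 3].
clip(-4.5468) = -2.0, clip(4.0861) = 3.0, clip(-6.1431) = -2.0
Projection = [-2.0, 3.0, -2.0]
Squared diffs: [6.4862, 1.1796, 17.1653]
Distance = sqrt(24.8311) = 4.9831


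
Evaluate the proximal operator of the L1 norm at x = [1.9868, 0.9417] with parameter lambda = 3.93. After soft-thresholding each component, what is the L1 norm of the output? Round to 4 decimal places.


Soft-thresholding with lambda = 3.93:
prox(1.9868) = sign(1.9868)*max(|1.9868| - 3.93, 0) = 0.0
prox(0.9417) = sign(0.9417)*max(|0.9417| - 3.93, 0) = 0.0
prox(x) = [0.0, 0.0]
||prox(x)||_1 = 0.0 + 0.0 = 0.0


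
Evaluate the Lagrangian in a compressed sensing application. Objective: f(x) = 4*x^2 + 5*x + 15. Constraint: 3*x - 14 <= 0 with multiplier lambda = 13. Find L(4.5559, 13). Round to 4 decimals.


Step 1: Evaluate f(x).
f(4.5559) = 4*4.5559^2 + 5*4.5559 + 15 = 120.8044
Step 2: Evaluate g(x).
g(4.5559) = 3*4.5559 - 14 = -0.3323
Step 3: Compute Lagrangian.
L = 120.8044 + 13*-0.3323 = 116.4845


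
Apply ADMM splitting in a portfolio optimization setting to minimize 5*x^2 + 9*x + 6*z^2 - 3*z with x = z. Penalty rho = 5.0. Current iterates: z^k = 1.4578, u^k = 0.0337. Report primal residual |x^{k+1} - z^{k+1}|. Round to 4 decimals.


ADMM iteration with rho = 5.0, z^k = 1.4578, u^k = 0.0337
Step 1: x-update.
Minimize 5*x^2 + 9*x + (5.0/2)*(x - 1.4578 + 0.0337)^2
FOC: (2*5 + 5.0)*x = -9 + 5.0*(1.4578 - 0.0337)
x^{k+1} = -0.1253
Step 2: z-update.
Minimize 6*z^2 - 3*z + (5.0/2)*(-0.1253 - z + 0.0337)^2
FOC: (2*6 + 5.0)*z = 3 + 5.0*(-0.1253 + 0.0337)
z^{k+1} = 0.1495
Step 3: u-update.
u^{k+1} = 0.0337 - 0.1253 - 0.1495 = -0.2411
Step 4: Primal residual = |-0.1253 - 0.1495| = 0.2748


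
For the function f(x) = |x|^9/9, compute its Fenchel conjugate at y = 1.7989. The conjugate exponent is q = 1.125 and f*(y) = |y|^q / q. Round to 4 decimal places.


The conjugate exponent q satisfies 1/p + 1/q = 1.
p = 9, so q = 9/(9 - 1) = 1.125
|y|^q = 1.7989^1.125 = 1.9359
f*(1.7989) = 1.9359 / 1.125 = 1.7208


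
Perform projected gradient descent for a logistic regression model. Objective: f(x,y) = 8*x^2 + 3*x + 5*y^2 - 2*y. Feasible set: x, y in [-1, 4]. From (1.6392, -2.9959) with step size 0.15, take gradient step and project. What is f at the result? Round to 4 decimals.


Step 1: Compute gradient at (1.6392, -2.9959).
grad_x = 2*8*1.6392 + 3 = 29.2272
grad_y = 2*5*-2.9959 - 2 = -31.959
Step 2: Gradient step.
x_raw = 1.6392 - 0.15*29.2272 = -2.7449
y_raw = -2.9959 - 0.15*-31.959 = 1.798
Step 3: Project onto [-1, 4].
x_proj = clip(-2.7449) = -1.0
y_proj = clip(1.798) = 1.798
Step 4: Evaluate f.
f(-1.0, 1.798) = 17.5672


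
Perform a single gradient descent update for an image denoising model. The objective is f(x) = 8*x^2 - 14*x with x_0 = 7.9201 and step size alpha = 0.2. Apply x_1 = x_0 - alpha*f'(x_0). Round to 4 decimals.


We compute the gradient at x_0 and apply the update.
f'(x) = 16*x - 14
f'(7.9201) = 16*7.9201 - 14 = 112.7216
x_1 = 7.9201 - 0.2*112.7216 = -14.6242


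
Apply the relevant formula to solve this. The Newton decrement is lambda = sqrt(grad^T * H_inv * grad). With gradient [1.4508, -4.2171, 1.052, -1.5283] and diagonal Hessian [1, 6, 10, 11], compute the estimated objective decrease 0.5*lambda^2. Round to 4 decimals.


Step 1: H is diagonal, so H^(-1) * g = [1.4508, -0.7029, 0.1052, -0.1389].
Step 2: g^T H^(-1) g = sum_i g_i^2 / H_ii
  = (1.4508)^2/1 + (-4.2171)^2/6 + (1.052)^2/10 + (-1.5283)^2/11
  = 2.1048 + 2.964 + 0.1107 + 0.2123 = 5.3918
Step 3: Objective decrease = 0.5 * g^T H^(-1) g = 2.6959


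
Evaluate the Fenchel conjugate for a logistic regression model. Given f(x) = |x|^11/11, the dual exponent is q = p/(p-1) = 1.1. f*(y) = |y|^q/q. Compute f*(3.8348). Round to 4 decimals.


The conjugate exponent q satisfies 1/p + 1/q = 1.
p = 11, so q = 11/(11 - 1) = 1.1
|y|^q = 3.8348^1.1 = 4.3865
f*(3.8348) = 4.3865 / 1.1 = 3.9877


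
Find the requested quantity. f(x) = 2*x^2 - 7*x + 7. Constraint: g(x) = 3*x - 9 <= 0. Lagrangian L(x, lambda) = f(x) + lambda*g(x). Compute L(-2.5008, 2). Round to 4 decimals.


Step 1: Evaluate f(x).
f(-2.5008) = 2*(-2.5008)^2 - 7*(-2.5008) + 7 = 37.0136
Step 2: Evaluate g(x).
g(-2.5008) = 3*-2.5008 - 9 = -16.5024
Step 3: Compute Lagrangian.
L = 37.0136 + 2*-16.5024 = 4.0088


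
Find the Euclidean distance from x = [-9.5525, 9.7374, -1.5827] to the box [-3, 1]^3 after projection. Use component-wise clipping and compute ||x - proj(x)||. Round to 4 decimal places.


Project each component onto [-3, 1].
clip(-9.5525) = -3.0, clip(9.7374) = 1.0, clip(-1.5827) = -1.5827
Projection = [-3.0, 1.0, -1.5827]
Squared diffs: [42.9353, 76.3422, 0.0]
Distance = sqrt(119.2775) = 10.9214


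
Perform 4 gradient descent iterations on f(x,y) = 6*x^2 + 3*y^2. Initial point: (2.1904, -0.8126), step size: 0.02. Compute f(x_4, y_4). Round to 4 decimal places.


Gradient descent on f(x,y) = 6*x^2 + 3*y^2.
Starting point: (2.1904, -0.8126), alpha = 0.02
Step 1: grad_x = 2*6*2.1904 = 26.2848, grad_y = 2*3*-0.8126 = -4.8756
  x_1 = 2.1904 - 0.02*26.2848 = 1.6647
  y_1 = -0.8126 - 0.02*-4.8756 = -0.7151
Step 2: grad_x = 2*6*1.6647 = 19.9764, grad_y = 2*3*-0.7151 = -4.2905
  x_2 = 1.6647 - 0.02*19.9764 = 1.2652
  y_2 = -0.7151 - 0.02*-4.2905 = -0.6293
Step 3: grad_x = 2*6*1.2652 = 15.1821, grad_y = 2*3*-0.6293 = -3.7757
  x_3 = 1.2652 - 0.02*15.1821 = 0.9615
  y_3 = -0.6293 - 0.02*-3.7757 = -0.5538
Step 4: grad_x = 2*6*0.9615 = 11.5384, grad_y = 2*3*-0.5538 = -3.3226
  x_4 = 0.9615 - 0.02*11.5384 = 0.7308
  y_4 = -0.5538 - 0.02*-3.3226 = -0.4873
f(0.7308, -0.4873) = 6*0.7308^2 + 3*(-0.4873)^2 = 3.9165


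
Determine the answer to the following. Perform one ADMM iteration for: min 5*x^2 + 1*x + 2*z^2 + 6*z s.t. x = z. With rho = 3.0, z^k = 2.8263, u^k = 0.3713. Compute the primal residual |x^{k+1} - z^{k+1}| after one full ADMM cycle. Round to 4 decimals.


ADMM iteration with rho = 3.0, z^k = 2.8263, u^k = 0.3713
Step 1: x-update.
Minimize 5*x^2 + 1*x + (3.0/2)*(x - 2.8263 + 0.3713)^2
FOC: (2*5 + 3.0)*x = -1 + 3.0*(2.8263 - 0.3713)
x^{k+1} = 0.4896
Step 2: z-update.
Minimize 2*z^2 + 6*z + (3.0/2)*(0.4896 - z + 0.3713)^2
FOC: (2*2 + 3.0)*z = -6 + 3.0*(0.4896 + 0.3713)
z^{k+1} = -0.4882
Step 3: u-update.
u^{k+1} = 0.3713 + 0.4896 + 0.4882 = 1.3491
Step 4: Primal residual = |0.4896 + 0.4882| = 0.9778


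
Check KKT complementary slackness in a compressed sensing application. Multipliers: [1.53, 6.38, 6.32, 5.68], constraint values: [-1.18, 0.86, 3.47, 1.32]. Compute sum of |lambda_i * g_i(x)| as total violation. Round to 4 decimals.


KKT complementary slackness check:
lambda_1 * g_1 = 1.53 * -1.18 = -1.8054
lambda_2 * g_2 = 6.38 * 0.86 = 5.4868
lambda_3 * g_3 = 6.32 * 3.47 = 21.9304
lambda_4 * g_4 = 5.68 * 1.32 = 7.4976
Total violation = 1.8054 + 5.4868 + 21.9304 + 7.4976 = 36.7202


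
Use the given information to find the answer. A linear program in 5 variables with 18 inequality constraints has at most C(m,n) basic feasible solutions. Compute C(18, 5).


Each vertex corresponds to some choice of n active constraints out of m, so the number of vertices is at most C(m, n) = m! / (n!(m-n)!).
m = 18, n = 5
Numerator: 18 * 17 * 16 * 15 * 14
Denominator: 5! = 120
C(18, 5) = 8568


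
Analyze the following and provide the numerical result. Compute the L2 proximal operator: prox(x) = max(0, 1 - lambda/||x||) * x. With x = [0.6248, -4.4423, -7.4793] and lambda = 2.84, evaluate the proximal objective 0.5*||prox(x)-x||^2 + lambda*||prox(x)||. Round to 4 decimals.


Step 1: Compute ||x||.
||x|| = 8.7215
Step 2: Compute scaling factor.
scale = max(0, 1 - 2.84/8.7215) = 0.6744
Step 3: prox(x) = [0.4213, -2.9957, -5.0438]
||prox(x)|| = 5.8815
Step 4: Proximal objective.
0.5*||prox-x||^2 = 4.0328
lambda*||prox|| = 16.7035
Total = 20.7362


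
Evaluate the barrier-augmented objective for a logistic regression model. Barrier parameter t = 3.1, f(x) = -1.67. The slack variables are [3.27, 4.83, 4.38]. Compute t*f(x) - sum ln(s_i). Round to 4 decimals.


Step 1: Compute log-barrier.
ln values: [1.1848, 1.5748, 1.477]
phi = -(1.1848 + 1.5748 + 1.477) = -4.2367
Step 2: Compute augmented objective.
t*f(x) = 3.1*-1.67 = -5.177
Total = -5.177 - 4.2367 = -9.4137


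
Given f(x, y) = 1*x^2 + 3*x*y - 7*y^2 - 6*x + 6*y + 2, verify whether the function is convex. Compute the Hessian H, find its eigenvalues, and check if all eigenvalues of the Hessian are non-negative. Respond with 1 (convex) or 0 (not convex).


The Hessian of f(x,y) = 1*x^2 + 3*x*y - 7*y^2 - 6*x + 6*y + 2 is:
H = [[2, 3], [3, -14]]
Trace = 2 - 14 = -12
Determinant = 2*-14 - (3)^2 = -37
Discriminant = (-12)^2 - 4*-37 = 292.0
Eigenvalues: lambda_1 = -14.544, lambda_2 = 2.544
The function is not convex.

0


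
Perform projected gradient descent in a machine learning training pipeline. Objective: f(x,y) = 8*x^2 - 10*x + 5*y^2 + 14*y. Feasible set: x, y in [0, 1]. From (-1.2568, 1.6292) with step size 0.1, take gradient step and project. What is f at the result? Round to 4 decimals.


Step 1: Compute gradient at (-1.2568, 1.6292).
grad_x = 2*8*-1.2568 - 10 = -30.1088
grad_y = 2*5*1.6292 + 14 = 30.292
Step 2: Gradient step.
x_raw = -1.2568 - 0.1*-30.1088 = 1.7541
y_raw = 1.6292 - 0.1*30.292 = -1.4
Step 3: Project onto [0, 1].
x_proj = clip(1.7541) = 1.0
y_proj = clip(-1.4) = 0.0
Step 4: Evaluate f.
f(1.0, 0.0) = -2.0


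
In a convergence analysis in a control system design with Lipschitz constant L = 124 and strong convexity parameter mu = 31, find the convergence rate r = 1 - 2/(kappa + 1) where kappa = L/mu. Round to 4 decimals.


Step 1: Compute the condition number.
kappa = L/mu = 124/31 = 4.0
Step 2: Compute the convergence rate.
r = 1 - 2/(kappa + 1) = 1 - 2*mu/(L + mu) = (L - mu)/(L + mu) = 93/155 = 0.6


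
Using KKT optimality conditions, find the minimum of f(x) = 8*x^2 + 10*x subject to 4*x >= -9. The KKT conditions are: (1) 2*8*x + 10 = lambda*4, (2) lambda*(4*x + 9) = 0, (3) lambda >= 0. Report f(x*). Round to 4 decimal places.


Step 1: Try lambda = 0 (constraint inactive).
Stationarity: 2*8*x + 10 = 0
x* = -10/(2*8) = -0.625
Check constraint: 4*-0.625 = -2.5 >= -9 -- satisfied.
Step 2: Compute optimal value.
f(x*) = 8*(-0.625)^2 + 10*(-0.625) = -3.125


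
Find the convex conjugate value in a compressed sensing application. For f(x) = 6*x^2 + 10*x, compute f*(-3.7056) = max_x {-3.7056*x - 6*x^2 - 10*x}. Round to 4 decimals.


f*(y) = sup_x {y*x - a*x^2 - b*x} = sup_x {(y-b)*x - a*x^2}
FOC: (y - b) - 2a*x = 0 => x* = (y - b)/(2a)
x* = (-3.7056 - 10)/(2*6) = -1.1421
f*(-3.7056) = (y-b)^2/(4a) = (-3.7056 - 10)^2/(4*6)
= 187.8435/24 = 7.8268


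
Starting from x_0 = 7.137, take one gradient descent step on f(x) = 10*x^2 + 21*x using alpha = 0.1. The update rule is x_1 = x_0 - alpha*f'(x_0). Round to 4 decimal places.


We compute the gradient at x_0 and apply the update.
f'(x) = 20*x + 21
f'(7.137) = 20*7.137 + 21 = 163.74
x_1 = 7.137 - 0.1*163.74 = -9.237


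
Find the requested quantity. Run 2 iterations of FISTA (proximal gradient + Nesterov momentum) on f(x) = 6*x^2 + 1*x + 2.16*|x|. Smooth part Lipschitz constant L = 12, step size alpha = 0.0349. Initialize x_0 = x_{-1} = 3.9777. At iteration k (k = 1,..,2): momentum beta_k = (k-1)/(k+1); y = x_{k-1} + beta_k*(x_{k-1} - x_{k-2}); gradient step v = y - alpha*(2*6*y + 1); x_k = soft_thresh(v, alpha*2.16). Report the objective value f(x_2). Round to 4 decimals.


FISTA on f(x) = 6*x^2 + 1*x + 2.16*|x|
L = 12, alpha = 0.0349
Iteration 1: beta = 0.0, y = 3.9777 + 0.0*(3.9777 - 3.9777) = 3.9777
  grad(y) = 48.7324, v = y - alpha*grad = 2.2769
  prox(v) = soft_thresh(2.2769, 0.0754) = 2.2016
Iteration 2: beta = 0.3333, y = 2.2016 + 0.3333*(2.2016 - 3.9777) = 1.6095
  grad(y) = 20.3141, v = y - alpha*grad = 0.9005
  prox(v) = soft_thresh(0.9005, 0.0754) = 0.8252
f(x_2) = 6*0.8252^2 + 1*0.8252 + 2.16*|0.8252| = 6.6929


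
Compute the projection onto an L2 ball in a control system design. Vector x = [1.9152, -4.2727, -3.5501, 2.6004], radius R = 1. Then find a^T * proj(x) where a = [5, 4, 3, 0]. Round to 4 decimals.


Step 1: Compute ||x|| (intermediates to 6 decimals).
||x|| = sqrt(1.9152^2 + (-4.2727)^2 + (-3.5501)^2 + 2.6004^2) = 6.425671
Step 2: Project.
Since ||x|| > R, scale = R/||x|| = 1/6.425671 = 0.155626, proj(x) = scale * x
proj(x) = [0.298055, -0.664943, -0.552488, 0.40469]
Step 3: Dot product.
a^T * proj(x) = 5*0.298055 + 4*(-0.664943) + 3*(-0.552488) + 0*0.40469 = -2.827


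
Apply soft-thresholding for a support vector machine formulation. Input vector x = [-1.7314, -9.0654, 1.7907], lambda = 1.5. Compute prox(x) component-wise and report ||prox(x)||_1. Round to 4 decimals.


Soft-thresholding with lambda = 1.5:
prox(-1.7314) = sign(-1.7314)*max(|-1.7314| - 1.5, 0) = -0.2314
prox(-9.0654) = sign(-9.0654)*max(|-9.0654| - 1.5, 0) = -7.5654
prox(1.7907) = sign(1.7907)*max(|1.7907| - 1.5, 0) = 0.2907
prox(x) = [-0.2314, -7.5654, 0.2907]
||prox(x)||_1 = 0.2314 + 7.5654 + 0.2907 = 8.0875


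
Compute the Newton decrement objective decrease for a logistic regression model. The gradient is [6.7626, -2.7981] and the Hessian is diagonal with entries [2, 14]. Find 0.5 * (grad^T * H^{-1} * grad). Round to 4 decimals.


Step 1: H is diagonal, so H^(-1) * g = [3.3813, -0.1999].
Step 2: g^T H^(-1) g = sum_i g_i^2 / H_ii
  = (6.7626)^2/2 + (-2.7981)^2/14
  = 22.8664 + 0.5592 = 23.4256
Step 3: Objective decrease = 0.5 * g^T H^(-1) g = 11.7128


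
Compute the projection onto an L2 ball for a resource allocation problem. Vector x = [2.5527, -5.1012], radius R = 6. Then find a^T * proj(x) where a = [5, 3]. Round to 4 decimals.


Step 1: Compute ||x|| (intermediates to 6 decimals).
||x|| = sqrt(2.5527^2 + (-5.1012)^2) = 5.704254
Step 2: Project.
Since ||x|| <= R, proj = x (no scaling needed).
proj(x) = [2.5527, -5.1012]
Step 3: Dot product.
a^T * proj(x) = 5*2.5527 + 3*(-5.1012) = -2.5401


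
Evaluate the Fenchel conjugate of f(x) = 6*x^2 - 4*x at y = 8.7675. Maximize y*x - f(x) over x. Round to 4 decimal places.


f*(y) = sup_x {y*x - a*x^2 - b*x} = sup_x {(y-b)*x - a*x^2}
FOC: (y - b) - 2a*x = 0 => x* = (y - b)/(2a)
x* = (8.7675 + 4)/(2*6) = 1.064
f*(8.7675) = (y-b)^2/(4a) = (8.7675 + 4)^2/(4*6)
= 163.0091/24 = 6.792


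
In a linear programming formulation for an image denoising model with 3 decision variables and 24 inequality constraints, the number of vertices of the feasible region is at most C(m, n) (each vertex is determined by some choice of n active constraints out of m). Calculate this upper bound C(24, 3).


Each vertex corresponds to some choice of n active constraints out of m, so the number of vertices is at most C(m, n) = m! / (n!(m-n)!).
m = 24, n = 3
Numerator: 24 * 23 * 22
Denominator: 3! = 6
C(24, 3) = 2024


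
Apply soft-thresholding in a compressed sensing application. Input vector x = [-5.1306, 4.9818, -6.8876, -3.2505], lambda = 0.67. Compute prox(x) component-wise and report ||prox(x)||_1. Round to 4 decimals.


Soft-thresholding with lambda = 0.67:
prox(-5.1306) = sign(-5.1306)*max(|-5.1306| - 0.67, 0) = -4.4606
prox(4.9818) = sign(4.9818)*max(|4.9818| - 0.67, 0) = 4.3118
prox(-6.8876) = sign(-6.8876)*max(|-6.8876| - 0.67, 0) = -6.2176
prox(-3.2505) = sign(-3.2505)*max(|-3.2505| - 0.67, 0) = -2.5805
prox(x) = [-4.4606, 4.3118, -6.2176, -2.5805]
||prox(x)||_1 = 4.4606 + 4.3118 + 6.2176 + 2.5805 = 17.5705


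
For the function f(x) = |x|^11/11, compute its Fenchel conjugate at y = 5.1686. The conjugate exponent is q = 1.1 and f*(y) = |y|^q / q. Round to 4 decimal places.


The conjugate exponent q satisfies 1/p + 1/q = 1.
p = 11, so q = 11/(11 - 1) = 1.1
|y|^q = 5.1686^1.1 = 6.0913
f*(5.1686) = 6.0913 / 1.1 = 5.5375


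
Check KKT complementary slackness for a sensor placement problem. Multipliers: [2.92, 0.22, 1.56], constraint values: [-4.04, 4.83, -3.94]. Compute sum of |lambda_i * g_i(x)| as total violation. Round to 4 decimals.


KKT complementary slackness check:
lambda_1 * g_1 = 2.92 * -4.04 = -11.7968
lambda_2 * g_2 = 0.22 * 4.83 = 1.0626
lambda_3 * g_3 = 1.56 * -3.94 = -6.1464
Total violation = 11.7968 + 1.0626 + 6.1464 = 19.0058


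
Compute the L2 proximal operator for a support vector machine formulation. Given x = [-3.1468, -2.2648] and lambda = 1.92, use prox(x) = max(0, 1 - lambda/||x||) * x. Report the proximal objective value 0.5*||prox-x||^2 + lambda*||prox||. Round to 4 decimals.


Step 1: Compute ||x||.
||x|| = 3.8771
Step 2: Compute scaling factor.
scale = max(0, 1 - 1.92/3.8771) = 0.5048
Step 3: prox(x) = [-1.5884, -1.1432]
||prox(x)|| = 1.9571
Step 4: Proximal objective.
0.5*||prox-x||^2 = 1.8432
lambda*||prox|| = 3.7576
Total = 5.6008


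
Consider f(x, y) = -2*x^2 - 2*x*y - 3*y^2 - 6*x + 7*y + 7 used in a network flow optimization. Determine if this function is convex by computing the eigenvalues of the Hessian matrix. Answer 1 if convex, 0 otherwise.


The Hessian of f(x,y) = -2*x^2 - 2*x*y - 3*y^2 - 6*x + 7*y + 7 is:
H = [[-4, -2], [-2, -6]]
Trace = -4 - 6 = -10
Determinant = -4*-6 - (-2)^2 = 20
Discriminant = (-10)^2 - 4*20 = 20.0
Eigenvalues: lambda_1 = -7.2361, lambda_2 = -2.7639
The function is not convex.

0


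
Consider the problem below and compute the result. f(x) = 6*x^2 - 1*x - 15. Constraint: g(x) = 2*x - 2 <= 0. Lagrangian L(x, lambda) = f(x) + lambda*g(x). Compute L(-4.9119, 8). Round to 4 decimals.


Step 1: Evaluate f(x).
f(-4.9119) = 6*(-4.9119)^2 - 1*(-4.9119) - 15 = 134.6725
Step 2: Evaluate g(x).
g(-4.9119) = 2*-4.9119 - 2 = -11.8238
Step 3: Compute Lagrangian.
L = 134.6725 + 8*-11.8238 = 40.0821


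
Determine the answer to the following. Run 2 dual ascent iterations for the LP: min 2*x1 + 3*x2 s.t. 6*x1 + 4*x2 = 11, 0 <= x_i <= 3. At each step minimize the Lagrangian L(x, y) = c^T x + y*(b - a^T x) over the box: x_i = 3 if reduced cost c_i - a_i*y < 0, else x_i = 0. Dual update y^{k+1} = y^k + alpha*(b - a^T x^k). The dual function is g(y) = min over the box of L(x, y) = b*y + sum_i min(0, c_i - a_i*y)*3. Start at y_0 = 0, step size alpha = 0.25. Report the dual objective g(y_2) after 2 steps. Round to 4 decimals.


Dual ascent for LP: min 2*x1 + 3*x2, 6*x1 + 4*x2 = 11, 0 <= x_i <= 3
Step 1: y^k = 0.0, reduced costs: (2.0, 3.0)
  x^k = (0.0, 0.0), subgradient = b - a^T x = 11.0
  y^{k+1} = 0.0 + 0.25*11.0 = 2.75
Step 2: y^k = 2.75, reduced costs: (-14.5, -8.0)
  x^k = (3.0, 3.0), subgradient = b - a^T x = -19.0
  y^{k+1} = 2.75 + 0.25*-19.0 = -2.0
Dual objective at y_2 = -2.0: reduced costs (14.0, 11.0), box minimizer x = (0.0, 0.0)
g(y_2) = b*y + (c1 - a1*y)*x1 + (c2 - a2*y)*x2 = 11*(-2.0) + 14.0*0.0 + 11.0*0.0 = -22.0 + 0.0 + 0.0 = -22.0


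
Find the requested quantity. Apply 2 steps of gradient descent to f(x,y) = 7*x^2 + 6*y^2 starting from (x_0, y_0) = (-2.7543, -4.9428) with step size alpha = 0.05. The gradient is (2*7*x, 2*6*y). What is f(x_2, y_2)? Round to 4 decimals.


Gradient descent on f(x,y) = 7*x^2 + 6*y^2.
Starting point: (-2.7543, -4.9428), alpha = 0.05
Step 1: grad_x = 2*7*-2.7543 = -38.5602, grad_y = 2*6*-4.9428 = -59.3136
  x_1 = -2.7543 - 0.05*-38.5602 = -0.8263
  y_1 = -4.9428 - 0.05*-59.3136 = -1.9771
Step 2: grad_x = 2*7*-0.8263 = -11.5681, grad_y = 2*6*-1.9771 = -23.7254
  x_2 = -0.8263 - 0.05*-11.5681 = -0.2479
  y_2 = -1.9771 - 0.05*-23.7254 = -0.7908
f(-0.2479, -0.7908) = 7*(-0.2479)^2 + 6*(-0.7908)^2 = 4.1828


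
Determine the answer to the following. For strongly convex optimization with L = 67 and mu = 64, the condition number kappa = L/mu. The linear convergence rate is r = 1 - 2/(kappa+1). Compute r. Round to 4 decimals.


Step 1: Compute the condition number.
kappa = L/mu = 67/64 = 1.0469
Step 2: Compute the convergence rate.
r = 1 - 2/(kappa + 1) = 1 - 2*mu/(L + mu) = (L - mu)/(L + mu) = 3/131 = 0.0229


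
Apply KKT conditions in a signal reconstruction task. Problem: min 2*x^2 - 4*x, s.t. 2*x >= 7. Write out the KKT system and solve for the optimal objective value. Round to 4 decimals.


Step 1: Try lambda = 0 (constraint inactive).
x_unc = 4/(2*2) = 1.0
Check: 2*1.0 = 2.0 < 7 -- violated!
Step 2: Constraint must be active: 2*x = 7
x* = 7/2 = 3.5
lambda = (2*2*3.5 - 4)/2 = 5.0
Step 3: Compute optimal value.
f(x*) = 2*3.5^2 - 4*3.5 = 10.5


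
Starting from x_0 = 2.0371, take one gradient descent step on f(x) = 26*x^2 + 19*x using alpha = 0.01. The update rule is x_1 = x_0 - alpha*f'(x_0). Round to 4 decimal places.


We compute the gradient at x_0 and apply the update.
f'(x) = 52*x + 19
f'(2.0371) = 52*2.0371 + 19 = 124.9292
x_1 = 2.0371 - 0.01*124.9292 = 0.7878


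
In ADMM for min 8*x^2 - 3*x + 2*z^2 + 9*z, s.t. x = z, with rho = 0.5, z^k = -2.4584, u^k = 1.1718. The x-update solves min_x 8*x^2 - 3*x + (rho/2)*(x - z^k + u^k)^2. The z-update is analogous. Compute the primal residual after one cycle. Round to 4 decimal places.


ADMM iteration with rho = 0.5, z^k = -2.4584, u^k = 1.1718
Step 1: x-update.
Minimize 8*x^2 - 3*x + (0.5/2)*(x + 2.4584 + 1.1718)^2
FOC: (2*8 + 0.5)*x = 3 + 0.5*(-2.4584 - 1.1718)
x^{k+1} = 0.0718
Step 2: z-update.
Minimize 2*z^2 + 9*z + (0.5/2)*(0.0718 - z + 1.1718)^2
FOC: (2*2 + 0.5)*z = -9 + 0.5*(0.0718 + 1.1718)
z^{k+1} = -1.8618
Step 3: u-update.
u^{k+1} = 1.1718 + 0.0718 + 1.8618 = 3.1054
Step 4: Primal residual = |0.0718 + 1.8618| = 1.9336


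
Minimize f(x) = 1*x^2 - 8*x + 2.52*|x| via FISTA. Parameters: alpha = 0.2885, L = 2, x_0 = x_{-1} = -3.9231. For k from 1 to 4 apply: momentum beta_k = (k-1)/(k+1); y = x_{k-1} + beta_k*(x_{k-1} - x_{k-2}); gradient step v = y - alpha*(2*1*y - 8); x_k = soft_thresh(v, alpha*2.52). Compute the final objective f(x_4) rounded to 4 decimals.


FISTA on f(x) = 1*x^2 - 8*x + 2.52*|x|
L = 2, alpha = 0.2885
Iteration 1: beta = 0.0, y = -3.9231 + 0.0*(-3.9231 + 3.9231) = -3.9231
  grad(y) = -15.8462, v = y - alpha*grad = 0.6485
  prox(v) = soft_thresh(0.6485, 0.727) = 0.0
Iteration 2: beta = 0.3333, y = 0.0 + 0.3333*(0.0 + 3.9231) = 1.3077
  grad(y) = -5.3846, v = y - alpha*grad = 2.8612
  prox(v) = soft_thresh(2.8612, 0.727) = 2.1341
Iteration 3: beta = 0.5, y = 2.1341 + 0.5*(2.1341 - 0.0) = 3.2012
  grad(y) = -1.5976, v = y - alpha*grad = 3.6621
  prox(v) = soft_thresh(3.6621, 0.727) = 2.9351
Iteration 4: beta = 0.6, y = 2.9351 + 0.6*(2.9351 - 2.1341) = 3.4157
  grad(y) = -1.1687, v = y - alpha*grad = 3.7528
  prox(v) = soft_thresh(3.7528, 0.727) = 3.0258
f(x_4) = 1*3.0258^2 - 8*3.0258 + 2.52*|3.0258| = -7.4259


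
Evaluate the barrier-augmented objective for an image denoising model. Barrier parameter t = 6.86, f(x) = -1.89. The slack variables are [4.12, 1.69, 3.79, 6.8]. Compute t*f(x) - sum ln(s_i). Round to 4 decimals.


Step 1: Compute log-barrier.
ln values: [1.4159, 0.5247, 1.3324, 1.9169]
phi = -(1.4159 + 0.5247 + 1.3324 + 1.9169) = -5.1899
Step 2: Compute augmented objective.
t*f(x) = 6.86*-1.89 = -12.9654
Total = -12.9654 - 5.1899 = -18.1553


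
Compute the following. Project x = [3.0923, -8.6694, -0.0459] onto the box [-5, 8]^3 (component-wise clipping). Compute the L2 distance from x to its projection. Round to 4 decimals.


Project each component onto [-5, 8].
clip(3.0923) = 3.0923, clip(-8.6694) = -5.0, clip(-0.0459) = -0.0459
Projection = [3.0923, -5.0, -0.0459]
Squared diffs: [0.0, 13.4645, 0.0]
Distance = sqrt(13.4645) = 3.6694


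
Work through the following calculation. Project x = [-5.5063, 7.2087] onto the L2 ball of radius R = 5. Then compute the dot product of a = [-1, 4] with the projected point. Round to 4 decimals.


Step 1: Compute ||x|| (intermediates to 6 decimals).
||x|| = sqrt((-5.5063)^2 + 7.2087^2) = 9.071091
Step 2: Project.
Since ||x|| > R, scale = R/||x|| = 5/9.071091 = 0.551202, proj(x) = scale * x
proj(x) = [-3.035084, 3.97345]
Step 3: Dot product.
a^T * proj(x) = -1*(-3.035084) + 4*3.97345 = 18.9289


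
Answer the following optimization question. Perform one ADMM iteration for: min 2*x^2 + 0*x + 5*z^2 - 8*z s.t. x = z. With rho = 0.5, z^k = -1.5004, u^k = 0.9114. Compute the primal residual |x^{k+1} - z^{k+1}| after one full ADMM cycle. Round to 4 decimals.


ADMM iteration with rho = 0.5, z^k = -1.5004, u^k = 0.9114
Step 1: x-update.
Minimize 2*x^2 + 0*x + (0.5/2)*(x + 1.5004 + 0.9114)^2
FOC: (2*2 + 0.5)*x = 0 + 0.5*(-1.5004 - 0.9114)
x^{k+1} = -0.268
Step 2: z-update.
Minimize 5*z^2 - 8*z + (0.5/2)*(-0.268 - z + 0.9114)^2
FOC: (2*5 + 0.5)*z = 8 + 0.5*(-0.268 + 0.9114)
z^{k+1} = 0.7925
Step 3: u-update.
u^{k+1} = 0.9114 - 0.268 - 0.7925 = -0.1491
Step 4: Primal residual = |-0.268 - 0.7925| = 1.0605


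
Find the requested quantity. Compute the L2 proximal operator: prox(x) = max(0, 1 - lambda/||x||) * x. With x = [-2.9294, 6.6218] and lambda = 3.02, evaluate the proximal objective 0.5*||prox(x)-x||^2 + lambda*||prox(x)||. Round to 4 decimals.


Step 1: Compute ||x||.
||x|| = 7.2408
Step 2: Compute scaling factor.
scale = max(0, 1 - 3.02/7.2408) = 0.5829
Step 3: prox(x) = [-1.7076, 3.86]
||prox(x)|| = 4.2208
Step 4: Proximal objective.
0.5*||prox-x||^2 = 4.5602
lambda*||prox|| = 12.7468
Total = 17.3071


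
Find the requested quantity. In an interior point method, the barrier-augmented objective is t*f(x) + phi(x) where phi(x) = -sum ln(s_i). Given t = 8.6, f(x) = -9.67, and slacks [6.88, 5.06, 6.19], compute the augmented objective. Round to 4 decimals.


Step 1: Compute log-barrier.
ln values: [1.9286, 1.6214, 1.8229]
phi = -(1.9286 + 1.6214 + 1.8229) = -5.3729
Step 2: Compute augmented objective.
t*f(x) = 8.6*-9.67 = -83.162
Total = -83.162 - 5.3729 = -88.5349


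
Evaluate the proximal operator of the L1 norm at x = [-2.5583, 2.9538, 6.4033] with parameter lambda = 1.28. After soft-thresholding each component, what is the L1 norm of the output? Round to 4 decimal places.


Soft-thresholding with lambda = 1.28:
prox(-2.5583) = sign(-2.5583)*max(|-2.5583| - 1.28, 0) = -1.2783
prox(2.9538) = sign(2.9538)*max(|2.9538| - 1.28, 0) = 1.6738
prox(6.4033) = sign(6.4033)*max(|6.4033| - 1.28, 0) = 5.1233
prox(x) = [-1.2783, 1.6738, 5.1233]
||prox(x)||_1 = 1.2783 + 1.6738 + 5.1233 = 8.0754


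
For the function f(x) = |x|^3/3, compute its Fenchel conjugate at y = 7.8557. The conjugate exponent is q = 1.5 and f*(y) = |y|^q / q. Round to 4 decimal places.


The conjugate exponent q satisfies 1/p + 1/q = 1.
p = 3, so q = 3/(3 - 1) = 1.5
|y|^q = 7.8557^1.5 = 22.018
f*(7.8557) = 22.018 / 1.5 = 14.6786


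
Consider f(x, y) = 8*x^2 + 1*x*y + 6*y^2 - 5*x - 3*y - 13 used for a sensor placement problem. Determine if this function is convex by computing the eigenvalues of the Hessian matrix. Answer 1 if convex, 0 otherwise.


The Hessian of f(x,y) = 8*x^2 + 1*x*y + 6*y^2 - 5*x - 3*y - 13 is:
H = [[16, 1], [1, 12]]
Trace = 16 + 12 = 28
Determinant = 16*12 - (1)^2 = 191
Discriminant = (28)^2 - 4*191 = 20.0
Eigenvalues: lambda_1 = 11.7639, lambda_2 = 16.2361
The function is convex.

1


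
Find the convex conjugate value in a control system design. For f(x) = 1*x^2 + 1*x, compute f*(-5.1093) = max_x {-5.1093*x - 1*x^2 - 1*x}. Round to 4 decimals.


f*(y) = sup_x {y*x - a*x^2 - b*x} = sup_x {(y-b)*x - a*x^2}
FOC: (y - b) - 2a*x = 0 => x* = (y - b)/(2a)
x* = (-5.1093 - 1)/(2*1) = -3.0547
f*(-5.1093) = (y-b)^2/(4a) = (-5.1093 - 1)^2/(4*1)
= 37.3235/4 = 9.3309


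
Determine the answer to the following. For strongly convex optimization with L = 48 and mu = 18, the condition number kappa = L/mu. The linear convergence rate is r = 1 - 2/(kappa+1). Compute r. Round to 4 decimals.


Step 1: Compute the condition number.
kappa = L/mu = 48/18 = 2.6667
Step 2: Compute the convergence rate.
r = 1 - 2/(kappa + 1) = 1 - 2*mu/(L + mu) = (L - mu)/(L + mu) = 30/66 = 0.4545


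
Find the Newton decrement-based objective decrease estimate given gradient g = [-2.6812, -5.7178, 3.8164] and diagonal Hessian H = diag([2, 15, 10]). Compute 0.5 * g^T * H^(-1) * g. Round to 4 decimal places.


Step 1: H is diagonal, so H^(-1) * g = [-1.3406, -0.3812, 0.3816].
Step 2: g^T H^(-1) g = sum_i g_i^2 / H_ii
  = (-2.6812)^2/2 + (-5.7178)^2/15 + (3.8164)^2/10
  = 3.5944 + 2.1795 + 1.4565 = 7.2305
Step 3: Objective decrease = 0.5 * g^T H^(-1) g = 3.6152


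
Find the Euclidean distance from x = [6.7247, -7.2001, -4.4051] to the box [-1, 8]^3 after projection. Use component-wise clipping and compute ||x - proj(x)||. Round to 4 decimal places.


Project each component onto [-1, 8].
clip(6.7247) = 6.7247, clip(-7.2001) = -1.0, clip(-4.4051) = -1.0
Projection = [6.7247, -1.0, -1.0]
Squared diffs: [0.0, 38.4412, 11.5947]
Distance = sqrt(50.0359) = 7.0736


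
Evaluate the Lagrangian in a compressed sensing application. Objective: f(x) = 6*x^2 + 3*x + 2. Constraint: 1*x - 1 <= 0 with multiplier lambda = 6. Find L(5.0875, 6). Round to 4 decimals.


Step 1: Evaluate f(x).
f(5.0875) = 6*5.0875^2 + 3*5.0875 + 2 = 172.5584
Step 2: Evaluate g(x).
g(5.0875) = 1*5.0875 - 1 = 4.0875
Step 3: Compute Lagrangian.
L = 172.5584 + 6*4.0875 = 197.0834


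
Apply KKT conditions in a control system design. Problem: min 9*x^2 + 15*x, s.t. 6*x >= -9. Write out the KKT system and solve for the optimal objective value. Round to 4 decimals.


Step 1: Try lambda = 0 (constraint inactive).
Stationarity: 2*9*x + 15 = 0
x* = -15/(2*9) = -5/6 = -0.8333 (rounded; the exact value -5/6 is used below)
Check constraint: 6*-0.8333 = -4.9998 >= -9 -- satisfied.
Step 2: Compute optimal value.
f(x*) = 9*(-5/6)^2 + 15*(-5/6) = -6.25


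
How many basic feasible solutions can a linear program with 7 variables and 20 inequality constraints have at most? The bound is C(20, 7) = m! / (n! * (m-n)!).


Each vertex corresponds to some choice of n active constraints out of m, so the number of vertices is at most C(m, n) = m! / (n!(m-n)!).
m = 20, n = 7
Numerator: 20 * 19 * 18 * 17 * 16 * 15 * 14
Denominator: 7! = 5040
C(20, 7) = 77520


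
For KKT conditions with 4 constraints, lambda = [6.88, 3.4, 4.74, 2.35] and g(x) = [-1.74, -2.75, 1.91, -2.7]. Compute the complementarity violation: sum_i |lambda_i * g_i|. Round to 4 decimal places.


KKT complementary slackness check:
lambda_1 * g_1 = 6.88 * -1.74 = -11.9712
lambda_2 * g_2 = 3.4 * -2.75 = -9.35
lambda_3 * g_3 = 4.74 * 1.91 = 9.0534
lambda_4 * g_4 = 2.35 * -2.7 = -6.345
Total violation = 11.9712 + 9.35 + 9.0534 + 6.345 = 36.7196


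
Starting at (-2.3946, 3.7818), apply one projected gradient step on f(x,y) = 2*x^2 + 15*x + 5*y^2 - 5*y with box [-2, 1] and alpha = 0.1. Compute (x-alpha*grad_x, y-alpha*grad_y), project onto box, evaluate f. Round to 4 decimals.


Step 1: Compute gradient at (-2.3946, 3.7818).
grad_x = 2*2*-2.3946 + 15 = 5.4216
grad_y = 2*5*3.7818 - 5 = 32.818
Step 2: Gradient step.
x_raw = -2.3946 - 0.1*5.4216 = -2.9368
y_raw = 3.7818 - 0.1*32.818 = 0.5
Step 3: Project onto [-2, 1].
x_proj = clip(-2.9368) = -2.0
y_proj = clip(0.5) = 0.5
Step 4: Evaluate f.
f(-2.0, 0.5) = -23.25
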